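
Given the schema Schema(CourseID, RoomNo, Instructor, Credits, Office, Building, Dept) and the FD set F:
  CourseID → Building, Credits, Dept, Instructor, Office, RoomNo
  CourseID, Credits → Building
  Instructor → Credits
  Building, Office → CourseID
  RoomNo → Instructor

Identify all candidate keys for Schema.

{CourseID}⁺ = {Building, CourseID, Credits, Dept, Instructor, Office, RoomNo} — all of the relation — so {CourseID} is a candidate key.
{Building, Office}⁺ = {Building, CourseID, Credits, Dept, Instructor, Office, RoomNo} — all of the relation — so {Building, Office} is a candidate key.
Any other superkey properly contains one of these, so there are no further candidate keys.

{Building, Office}, {CourseID}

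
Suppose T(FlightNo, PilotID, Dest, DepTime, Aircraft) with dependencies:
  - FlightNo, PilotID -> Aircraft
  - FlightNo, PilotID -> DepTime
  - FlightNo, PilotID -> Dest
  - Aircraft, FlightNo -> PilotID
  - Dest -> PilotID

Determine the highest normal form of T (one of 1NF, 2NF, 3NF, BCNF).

Candidate keys: {Aircraft, FlightNo}, {Dest, FlightNo}, {FlightNo, PilotID}. Prime attributes: {Aircraft, Dest, FlightNo, PilotID}.
Dest -> PilotID breaks BCNF: {Dest}⁺ = {Dest, PilotID}, so {Dest} is not a superkey.
But every attribute on its right side ({PilotID}) is prime, and the same holds for every other non-superkey FD, so 3NF still holds.

3NF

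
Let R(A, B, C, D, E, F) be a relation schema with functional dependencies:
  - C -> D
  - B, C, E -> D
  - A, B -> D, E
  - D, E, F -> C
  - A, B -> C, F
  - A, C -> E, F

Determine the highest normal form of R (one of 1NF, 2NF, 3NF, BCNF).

Candidate key: {A, B}. Prime attributes: {A, B}.
For C -> D we have {C}⁺ = {C, D}; {C} is not a superkey, so BCNF fails.
Because {D} is non-prime and the left side of C -> D is not a superkey, the relation is not in 3NF.
No non-prime attribute depends on a proper subset of any candidate key, so 2NF holds.

2NF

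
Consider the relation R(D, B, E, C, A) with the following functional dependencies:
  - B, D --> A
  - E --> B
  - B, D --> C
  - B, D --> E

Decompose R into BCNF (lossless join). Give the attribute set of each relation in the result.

{A, C, D, E}; {B, E}

Candidate keys of the original relation: {B, D}, {D, E}.
In {A, B, C, D, E}, {E} is not a superkey ({E}⁺ restricted to this set is {B, E}), so split on E --> B into {B, E} and {A, C, D, E}.
{B, E}: every determinant is a superkey — BCNF.
{A, C, D, E}: every determinant is a superkey — BCNF.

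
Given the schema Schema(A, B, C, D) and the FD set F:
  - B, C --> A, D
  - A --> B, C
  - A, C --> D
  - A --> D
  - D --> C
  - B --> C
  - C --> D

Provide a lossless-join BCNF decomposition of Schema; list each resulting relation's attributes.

Candidate keys of the original relation: {A}, {B}.
Within {A, B, C, D}: {D}⁺ ∩ {A, B, C, D} = {C, D}, not the whole set, so D --> C violates BCNF; decompose into {C, D} and {A, B, D}.
{C, D} has no BCNF violation.
{A, B, D} has no BCNF violation.

{A, B, D}; {C, D}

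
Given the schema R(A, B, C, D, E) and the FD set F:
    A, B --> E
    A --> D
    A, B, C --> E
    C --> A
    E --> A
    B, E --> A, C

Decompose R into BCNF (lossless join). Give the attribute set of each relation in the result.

Candidate keys of the original relation: {A, B}, {B, C}, {B, E}.
In {A, B, C, D, E}, {A} is not a superkey ({A}⁺ restricted to this set is {A, D}), so split on A --> D into {A, D} and {A, B, C, E}.
{A, D} is in BCNF.
In {A, B, C, E}, {C} is not a superkey ({C}⁺ restricted to this set is {A, C}), so split on C --> A into {A, C} and {B, C, E}.
{A, C} is in BCNF.
{B, C, E} is in BCNF.

{A, C}; {A, D}; {B, C, E}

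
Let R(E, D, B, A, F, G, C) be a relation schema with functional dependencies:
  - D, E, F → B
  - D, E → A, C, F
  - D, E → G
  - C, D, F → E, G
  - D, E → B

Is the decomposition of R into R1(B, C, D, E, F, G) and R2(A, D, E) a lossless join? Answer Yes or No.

R1 ∩ R2 = {D, E}; its closure under F is {A, B, C, D, E, F, G}.
Since R1 ⊆ {A, B, C, D, E, F, G}, the intersection is a superkey of R1; the decomposition is lossless.

Yes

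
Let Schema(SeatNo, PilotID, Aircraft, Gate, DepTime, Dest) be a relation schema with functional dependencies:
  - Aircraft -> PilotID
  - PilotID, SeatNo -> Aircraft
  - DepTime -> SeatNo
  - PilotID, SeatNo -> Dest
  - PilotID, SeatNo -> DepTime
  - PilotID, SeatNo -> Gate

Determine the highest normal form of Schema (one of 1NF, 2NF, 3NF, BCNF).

Candidate keys: {Aircraft, DepTime}, {Aircraft, SeatNo}, {DepTime, PilotID}, {PilotID, SeatNo}. Prime attributes: {Aircraft, DepTime, PilotID, SeatNo}.
Aircraft -> PilotID breaks BCNF: {Aircraft}⁺ = {Aircraft, PilotID}, so {Aircraft} is not a superkey.
But every attribute on its right side ({PilotID}) is prime, and the same holds for every other non-superkey FD, so 3NF still holds.

3NF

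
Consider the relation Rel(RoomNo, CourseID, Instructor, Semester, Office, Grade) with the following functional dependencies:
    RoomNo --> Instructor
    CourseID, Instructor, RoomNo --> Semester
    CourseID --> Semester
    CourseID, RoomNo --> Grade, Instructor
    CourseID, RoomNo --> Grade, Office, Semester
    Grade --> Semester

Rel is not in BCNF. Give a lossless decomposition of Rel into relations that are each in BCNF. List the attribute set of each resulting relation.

{CourseID, Grade, Office, RoomNo}; {CourseID, Semester}; {Instructor, RoomNo}

Candidate key of the original relation: {CourseID, RoomNo}.
In {CourseID, Grade, Instructor, Office, RoomNo, Semester}, {RoomNo} is not a superkey ({RoomNo}⁺ restricted to this set is {Instructor, RoomNo}), so split on RoomNo --> Instructor into {Instructor, RoomNo} and {CourseID, Grade, Office, RoomNo, Semester}.
{Instructor, RoomNo} has no BCNF violation.
In {CourseID, Grade, Office, RoomNo, Semester}, {CourseID} is not a superkey ({CourseID}⁺ restricted to this set is {CourseID, Semester}), so split on CourseID --> Semester into {CourseID, Semester} and {CourseID, Grade, Office, RoomNo}.
{CourseID, Semester} has no BCNF violation.
{CourseID, Grade, Office, RoomNo} has no BCNF violation.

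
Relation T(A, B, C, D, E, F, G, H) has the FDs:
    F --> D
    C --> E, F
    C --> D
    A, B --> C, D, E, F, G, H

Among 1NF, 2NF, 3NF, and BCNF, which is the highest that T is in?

Candidate key: {A, B}. Prime attributes: {A, B}.
F --> D breaks BCNF: {F}⁺ = {D, F}, so {F} is not a superkey.
Because {D} is non-prime and the left side of F --> D is not a superkey, the relation is not in 3NF.
Checking every proper subset of each key, none determines a non-prime attribute — 2NF is satisfied.

2NF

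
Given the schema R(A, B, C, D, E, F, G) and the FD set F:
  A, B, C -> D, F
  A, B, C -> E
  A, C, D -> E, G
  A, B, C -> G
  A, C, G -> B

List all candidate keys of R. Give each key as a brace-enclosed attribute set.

No FD produces {A, C}, so they must be in every candidate key.
{A, B, C}⁺ = {A, B, C, D, E, F, G} — all of the relation — so {A, B, C} is a candidate key.
{A, C, D}⁺ = {A, B, C, D, E, F, G} — all of the relation — so {A, C, D} is a candidate key.
{A, C, G}⁺ = {A, B, C, D, E, F, G} — all of the relation — so {A, C, G} is a candidate key.
Any other superkey properly contains one of these, so there are no further candidate keys.

{A, B, C}, {A, C, D}, {A, C, G}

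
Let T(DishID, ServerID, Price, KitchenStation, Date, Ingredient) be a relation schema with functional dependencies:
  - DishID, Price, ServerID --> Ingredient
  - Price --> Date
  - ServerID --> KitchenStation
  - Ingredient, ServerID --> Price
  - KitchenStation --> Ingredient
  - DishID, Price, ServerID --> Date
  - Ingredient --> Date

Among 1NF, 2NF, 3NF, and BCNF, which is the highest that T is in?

1NF

Candidate key: {DishID, ServerID}. Prime attributes: {DishID, ServerID}.
Price --> Date: {Price}⁺ = {Date, Price}, which is not all of the attributes, so the left side is not a superkey — BCNF is violated.
Price --> Date determines the non-prime attribute {Date} from a non-superkey — 3NF is violated.
Since {ServerID} ⊂ {DishID, ServerID} and {ServerID}⁺ ⊇ {Date, Ingredient, KitchenStation, Price} with {Date, Ingredient, KitchenStation, Price} non-prime, there is a partial dependency; 2NF fails.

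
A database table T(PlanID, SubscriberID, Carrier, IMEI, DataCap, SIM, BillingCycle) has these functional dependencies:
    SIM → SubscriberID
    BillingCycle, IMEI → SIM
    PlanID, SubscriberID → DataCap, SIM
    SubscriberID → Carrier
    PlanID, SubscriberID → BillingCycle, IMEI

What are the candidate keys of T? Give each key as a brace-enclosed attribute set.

{PlanID} never appears on the right of any FD, so every key must include it.
{PlanID, SIM}⁺ = {BillingCycle, Carrier, DataCap, IMEI, PlanID, SIM, SubscriberID} — all of the relation — so {PlanID, SIM} is a candidate key.
{PlanID, SubscriberID}⁺ = {BillingCycle, Carrier, DataCap, IMEI, PlanID, SIM, SubscriberID} — all of the relation — so {PlanID, SubscriberID} is a candidate key.
{BillingCycle, IMEI, PlanID}⁺ = {BillingCycle, Carrier, DataCap, IMEI, PlanID, SIM, SubscriberID} — all of the relation — so {BillingCycle, IMEI, PlanID} is a candidate key.
No proper subset of any of these is a key, and no other minimal superkey exists.

{BillingCycle, IMEI, PlanID}, {PlanID, SIM}, {PlanID, SubscriberID}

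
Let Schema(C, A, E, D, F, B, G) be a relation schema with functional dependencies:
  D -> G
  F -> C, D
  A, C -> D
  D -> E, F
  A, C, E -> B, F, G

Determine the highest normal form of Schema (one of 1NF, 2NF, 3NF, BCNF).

1NF

Candidate keys: {A, C}, {A, D}, {A, F}. Prime attributes: {A, C, D, F}.
D -> G breaks BCNF: {D}⁺ = {C, D, E, F, G}, so {D} is not a superkey.
Because {G} is non-prime and the left side of D -> G is not a superkey, the relation is not in 3NF.
{D} is a proper subset of the key {A, D}, and {D}⁺ contains the non-prime attributes {E, G} — a partial dependency, so 2NF is violated.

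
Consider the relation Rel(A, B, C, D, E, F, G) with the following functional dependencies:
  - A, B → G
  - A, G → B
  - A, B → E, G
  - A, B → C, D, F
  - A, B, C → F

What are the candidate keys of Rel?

{A, B}, {A, G}

Attributes never on any right-hand side: {A} — every candidate key must contain it.
Closure of {A, B} is {A, B, C, D, E, F, G}, the whole schema; {A, B} is a candidate key.
Closure of {A, G} is {A, B, C, D, E, F, G}, the whole schema; {A, G} is a candidate key.
Any other superkey properly contains one of these, so there are no further candidate keys.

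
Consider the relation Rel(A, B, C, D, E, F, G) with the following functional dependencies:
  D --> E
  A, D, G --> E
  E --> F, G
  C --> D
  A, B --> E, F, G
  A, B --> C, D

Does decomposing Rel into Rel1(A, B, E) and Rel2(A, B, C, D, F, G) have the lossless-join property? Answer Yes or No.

Yes

Rel1 ∩ Rel2 = {A, B}; its closure under F is {A, B, C, D, E, F, G}.
Since Rel1 ⊆ {A, B, C, D, E, F, G}, the intersection is a superkey of Rel1; the decomposition is lossless.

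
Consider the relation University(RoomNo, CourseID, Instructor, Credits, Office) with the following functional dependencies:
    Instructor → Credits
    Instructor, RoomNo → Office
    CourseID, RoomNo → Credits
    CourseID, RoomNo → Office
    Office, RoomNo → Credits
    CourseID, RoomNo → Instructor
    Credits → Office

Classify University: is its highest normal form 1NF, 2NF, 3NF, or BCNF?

2NF

Candidate key: {CourseID, RoomNo}. Prime attributes: {CourseID, RoomNo}.
Instructor → Credits: {Instructor}⁺ = {Credits, Instructor, Office}, which is not all of the attributes, so the left side is not a superkey — BCNF is violated.
Instructor → Credits has non-prime {Credits} on the right and a non-superkey on the left, so 3NF fails.
No proper subset of a key has a non-prime attribute in its closure, so there is no partial dependency; 2NF holds.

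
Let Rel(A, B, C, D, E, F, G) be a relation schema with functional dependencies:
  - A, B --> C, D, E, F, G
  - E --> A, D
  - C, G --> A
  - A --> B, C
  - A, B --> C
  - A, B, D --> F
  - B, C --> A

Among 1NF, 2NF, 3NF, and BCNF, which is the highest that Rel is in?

Candidate keys: {A}, {B, C}, {C, G}, {E}. Prime attributes: {A, B, C, E, G}.
Every FD has a superkey on the left, so the relation is in BCNF.

BCNF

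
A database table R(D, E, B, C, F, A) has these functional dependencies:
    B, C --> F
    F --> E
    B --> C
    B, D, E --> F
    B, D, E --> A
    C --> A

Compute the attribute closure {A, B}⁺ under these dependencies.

{A, B, C, E, F}

Start with {A, B}.
B --> C applies; add {C} → now {A, B, C}.
B, C --> F applies; add {F} → now {A, B, C, F}.
F --> E applies; add {E} → now {A, B, C, E, F}.
No further FD applies.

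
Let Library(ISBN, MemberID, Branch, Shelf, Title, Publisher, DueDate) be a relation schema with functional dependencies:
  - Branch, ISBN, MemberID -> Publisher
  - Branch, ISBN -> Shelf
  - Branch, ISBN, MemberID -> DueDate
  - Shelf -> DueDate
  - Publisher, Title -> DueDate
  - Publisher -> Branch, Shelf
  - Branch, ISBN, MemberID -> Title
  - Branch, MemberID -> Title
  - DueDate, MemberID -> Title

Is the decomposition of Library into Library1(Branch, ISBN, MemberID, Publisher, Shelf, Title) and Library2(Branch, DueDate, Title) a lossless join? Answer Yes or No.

Library1 ∩ Library2 = {Branch, Title}; its closure under F is {Branch, Title}.
Neither Library1 nor Library2 is contained in that closure, so the decomposition is lossy.

No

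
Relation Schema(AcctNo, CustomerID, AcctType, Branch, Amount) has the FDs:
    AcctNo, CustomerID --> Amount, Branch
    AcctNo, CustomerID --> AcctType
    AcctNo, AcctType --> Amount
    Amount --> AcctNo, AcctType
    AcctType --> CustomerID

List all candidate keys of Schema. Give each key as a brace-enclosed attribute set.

{AcctNo, AcctType}, {AcctNo, CustomerID}, {Amount}

Closure of {Amount} is {AcctNo, AcctType, Amount, Branch, CustomerID}, the whole schema; {Amount} is a candidate key.
Closure of {AcctNo, AcctType} is {AcctNo, AcctType, Amount, Branch, CustomerID}, the whole schema; {AcctNo, AcctType} is a candidate key.
Closure of {AcctNo, CustomerID} is {AcctNo, AcctType, Amount, Branch, CustomerID}, the whole schema; {AcctNo, CustomerID} is a candidate key.
No proper subset of any of these is a key, and no other minimal superkey exists.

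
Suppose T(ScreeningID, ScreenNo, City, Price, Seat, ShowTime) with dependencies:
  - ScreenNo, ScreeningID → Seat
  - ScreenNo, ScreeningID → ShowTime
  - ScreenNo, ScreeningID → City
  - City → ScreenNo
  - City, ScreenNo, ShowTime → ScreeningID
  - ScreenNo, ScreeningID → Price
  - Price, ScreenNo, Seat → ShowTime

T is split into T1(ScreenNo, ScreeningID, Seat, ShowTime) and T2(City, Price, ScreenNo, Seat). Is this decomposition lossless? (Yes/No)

No

Common attributes: {ScreenNo, Seat}; their closure is {ScreenNo, Seat}.
Neither T1 nor T2 is contained in that closure, so the decomposition is lossy.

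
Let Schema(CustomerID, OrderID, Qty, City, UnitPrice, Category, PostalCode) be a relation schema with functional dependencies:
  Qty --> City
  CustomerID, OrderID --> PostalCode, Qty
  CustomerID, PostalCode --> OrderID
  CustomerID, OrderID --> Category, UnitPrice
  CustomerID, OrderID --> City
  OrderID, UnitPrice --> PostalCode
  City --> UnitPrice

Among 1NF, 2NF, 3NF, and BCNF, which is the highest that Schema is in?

2NF

Candidate keys: {CustomerID, OrderID}, {CustomerID, PostalCode}. Prime attributes: {CustomerID, OrderID, PostalCode}.
For Qty --> City we have {Qty}⁺ = {City, Qty, UnitPrice}; {Qty} is not a superkey, so BCNF fails.
Qty --> City determines the non-prime attribute {City} from a non-superkey — 3NF is violated.
No proper subset of a key has a non-prime attribute in its closure, so there is no partial dependency; 2NF holds.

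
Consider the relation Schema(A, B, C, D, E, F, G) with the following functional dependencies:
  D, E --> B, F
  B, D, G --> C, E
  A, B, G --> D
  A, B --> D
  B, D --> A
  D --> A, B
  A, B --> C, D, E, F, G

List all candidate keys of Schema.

{D}⁺ = {A, B, C, D, E, F, G} — all of the relation — so {D} is a candidate key.
{A, B}⁺ = {A, B, C, D, E, F, G} — all of the relation — so {A, B} is a candidate key.
These are minimal and exhaustive — every other superkey contains one of them.

{A, B}, {D}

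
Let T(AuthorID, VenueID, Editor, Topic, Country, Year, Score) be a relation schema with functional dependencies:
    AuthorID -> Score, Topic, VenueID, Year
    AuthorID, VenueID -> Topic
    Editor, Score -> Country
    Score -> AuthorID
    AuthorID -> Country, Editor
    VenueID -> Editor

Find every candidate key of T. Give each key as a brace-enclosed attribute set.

{AuthorID}⁺ = {AuthorID, Country, Editor, Score, Topic, VenueID, Year}, which is every attribute, so {AuthorID} is a candidate key.
{Score}⁺ = {AuthorID, Country, Editor, Score, Topic, VenueID, Year}, which is every attribute, so {Score} is a candidate key.
Any other superkey properly contains one of these, so there are no further candidate keys.

{AuthorID}, {Score}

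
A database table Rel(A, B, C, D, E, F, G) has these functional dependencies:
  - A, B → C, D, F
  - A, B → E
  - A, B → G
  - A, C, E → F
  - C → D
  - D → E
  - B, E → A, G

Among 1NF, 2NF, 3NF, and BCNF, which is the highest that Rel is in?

Candidate keys: {A, B}, {B, C}, {B, D}, {B, E}. Prime attributes: {A, B, C, D, E}.
A, C, E → F: {A, C, E}⁺ = {A, C, D, E, F}, which is not all of the attributes, so the left side is not a superkey — BCNF is violated.
Because {F} is non-prime and the left side of A, C, E → F is not a superkey, the relation is not in 3NF.
No non-prime attribute depends on a proper subset of any candidate key, so 2NF holds.

2NF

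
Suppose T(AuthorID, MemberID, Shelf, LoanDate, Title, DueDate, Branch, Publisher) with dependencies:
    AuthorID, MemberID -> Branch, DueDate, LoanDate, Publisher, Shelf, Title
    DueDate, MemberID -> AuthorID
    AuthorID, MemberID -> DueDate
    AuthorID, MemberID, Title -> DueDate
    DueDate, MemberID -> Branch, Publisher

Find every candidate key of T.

{AuthorID, MemberID}, {DueDate, MemberID}

{MemberID} never appears on the right of any FD, so every key must include it.
Closure of {AuthorID, MemberID} is {AuthorID, Branch, DueDate, LoanDate, MemberID, Publisher, Shelf, Title}, the whole schema; {AuthorID, MemberID} is a candidate key.
Closure of {DueDate, MemberID} is {AuthorID, Branch, DueDate, LoanDate, MemberID, Publisher, Shelf, Title}, the whole schema; {DueDate, MemberID} is a candidate key.
Any other superkey properly contains one of these, so there are no further candidate keys.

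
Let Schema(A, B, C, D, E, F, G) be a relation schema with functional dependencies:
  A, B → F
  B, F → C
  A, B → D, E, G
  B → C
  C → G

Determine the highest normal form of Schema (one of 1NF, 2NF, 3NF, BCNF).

1NF

Candidate key: {A, B}. Prime attributes: {A, B}.
For B, F → C we have {B, F}⁺ = {B, C, F, G}; {B, F} is not a superkey, so BCNF fails.
B, F → C determines the non-prime attribute {C} from a non-superkey — 3NF is violated.
Since {B} ⊂ {A, B} and {B}⁺ ⊇ {C, G} with {C, G} non-prime, there is a partial dependency; 2NF fails.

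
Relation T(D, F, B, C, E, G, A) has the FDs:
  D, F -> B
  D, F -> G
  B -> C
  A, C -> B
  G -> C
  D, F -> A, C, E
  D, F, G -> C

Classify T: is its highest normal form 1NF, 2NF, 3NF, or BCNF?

Candidate key: {D, F}. Prime attributes: {D, F}.
B -> C breaks BCNF: {B}⁺ = {B, C}, so {B} is not a superkey.
B -> C determines the non-prime attribute {C} from a non-superkey — 3NF is violated.
No non-prime attribute depends on a proper subset of any candidate key, so 2NF holds.

2NF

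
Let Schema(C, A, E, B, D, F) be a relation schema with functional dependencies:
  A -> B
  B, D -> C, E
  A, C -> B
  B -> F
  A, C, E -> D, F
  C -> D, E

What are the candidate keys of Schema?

{A} never appears on the right of any FD, so every key must include it.
{A, C} is a candidate key since {A, C}⁺ = {A, B, C, D, E, F} covers every attribute.
{A, D} is a candidate key since {A, D}⁺ = {A, B, C, D, E, F} covers every attribute.
Any other superkey properly contains one of these, so there are no further candidate keys.

{A, C}, {A, D}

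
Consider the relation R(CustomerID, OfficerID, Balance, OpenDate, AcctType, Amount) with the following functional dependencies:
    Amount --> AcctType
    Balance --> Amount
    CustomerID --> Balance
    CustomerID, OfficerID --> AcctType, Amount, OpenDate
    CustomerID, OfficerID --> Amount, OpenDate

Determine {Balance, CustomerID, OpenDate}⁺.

Start with {Balance, CustomerID, OpenDate}.
Balance --> Amount applies; add {Amount} → now {Amount, Balance, CustomerID, OpenDate}.
Amount --> AcctType applies; add {AcctType} → now {AcctType, Amount, Balance, CustomerID, OpenDate}.
No further FD applies.

{AcctType, Amount, Balance, CustomerID, OpenDate}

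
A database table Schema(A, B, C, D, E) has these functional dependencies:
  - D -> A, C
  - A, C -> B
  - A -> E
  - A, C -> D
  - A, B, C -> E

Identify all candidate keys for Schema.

{A, C}, {D}

{D}⁺ = {A, B, C, D, E}, which is every attribute, so {D} is a candidate key.
{A, C}⁺ = {A, B, C, D, E}, which is every attribute, so {A, C} is a candidate key.
These are minimal and exhaustive — every other superkey contains one of them.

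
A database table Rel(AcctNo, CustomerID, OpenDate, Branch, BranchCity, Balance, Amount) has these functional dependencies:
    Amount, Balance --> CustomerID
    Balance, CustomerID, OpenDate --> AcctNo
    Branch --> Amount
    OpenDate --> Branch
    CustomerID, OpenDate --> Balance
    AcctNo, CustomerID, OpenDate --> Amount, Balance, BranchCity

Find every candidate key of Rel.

{Balance, OpenDate}, {CustomerID, OpenDate}

Attributes never on any right-hand side: {OpenDate} — every candidate key must contain it.
Closure of {Balance, OpenDate} is {AcctNo, Amount, Balance, Branch, BranchCity, CustomerID, OpenDate}, the whole schema; {Balance, OpenDate} is a candidate key.
Closure of {CustomerID, OpenDate} is {AcctNo, Amount, Balance, Branch, BranchCity, CustomerID, OpenDate}, the whole schema; {CustomerID, OpenDate} is a candidate key.
No proper subset of any of these is a key, and no other minimal superkey exists.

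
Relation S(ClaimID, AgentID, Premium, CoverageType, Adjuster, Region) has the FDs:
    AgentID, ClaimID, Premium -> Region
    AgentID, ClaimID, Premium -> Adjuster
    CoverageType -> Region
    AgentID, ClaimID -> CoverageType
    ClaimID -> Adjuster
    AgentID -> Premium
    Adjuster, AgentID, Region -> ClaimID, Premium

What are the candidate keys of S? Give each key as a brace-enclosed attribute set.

No FD produces {AgentID}, so it must be in every candidate key.
{AgentID, ClaimID}⁺ = {Adjuster, AgentID, ClaimID, CoverageType, Premium, Region}, which is every attribute, so {AgentID, ClaimID} is a candidate key.
{Adjuster, AgentID, CoverageType}⁺ = {Adjuster, AgentID, ClaimID, CoverageType, Premium, Region}, which is every attribute, so {Adjuster, AgentID, CoverageType} is a candidate key.
{Adjuster, AgentID, Region}⁺ = {Adjuster, AgentID, ClaimID, CoverageType, Premium, Region}, which is every attribute, so {Adjuster, AgentID, Region} is a candidate key.
These are minimal and exhaustive — every other superkey contains one of them.

{Adjuster, AgentID, CoverageType}, {Adjuster, AgentID, Region}, {AgentID, ClaimID}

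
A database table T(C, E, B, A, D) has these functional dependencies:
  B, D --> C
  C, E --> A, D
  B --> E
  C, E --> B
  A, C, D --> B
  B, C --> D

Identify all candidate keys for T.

{B, C}⁺ = {A, B, C, D, E} — all of the relation — so {B, C} is a candidate key.
{B, D}⁺ = {A, B, C, D, E} — all of the relation — so {B, D} is a candidate key.
{C, E}⁺ = {A, B, C, D, E} — all of the relation — so {C, E} is a candidate key.
{A, C, D}⁺ = {A, B, C, D, E} — all of the relation — so {A, C, D} is a candidate key.
No proper subset of any of these is a key, and no other minimal superkey exists.

{A, C, D}, {B, C}, {B, D}, {C, E}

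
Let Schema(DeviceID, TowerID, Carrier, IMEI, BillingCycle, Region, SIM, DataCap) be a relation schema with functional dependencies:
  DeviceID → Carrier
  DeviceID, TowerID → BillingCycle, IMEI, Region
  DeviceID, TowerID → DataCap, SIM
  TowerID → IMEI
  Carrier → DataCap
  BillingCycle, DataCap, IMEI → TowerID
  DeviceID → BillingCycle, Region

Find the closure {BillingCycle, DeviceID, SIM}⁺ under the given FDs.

{BillingCycle, Carrier, DataCap, DeviceID, Region, SIM}

Start with {BillingCycle, DeviceID, SIM}.
DeviceID → Carrier applies; add {Carrier} → now {BillingCycle, Carrier, DeviceID, SIM}.
Carrier → DataCap applies; add {DataCap} → now {BillingCycle, Carrier, DataCap, DeviceID, SIM}.
DeviceID → BillingCycle, Region applies; add {Region} → now {BillingCycle, Carrier, DataCap, DeviceID, Region, SIM}.
No further FD applies.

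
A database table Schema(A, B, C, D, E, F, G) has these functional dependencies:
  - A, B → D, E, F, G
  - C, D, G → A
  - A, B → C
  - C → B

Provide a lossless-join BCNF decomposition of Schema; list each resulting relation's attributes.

{A, C, D, E, F, G}; {B, C}

Candidate keys of the original relation: {A, B}, {A, C}, {C, D, G}.
Within {A, B, C, D, E, F, G}: {C}⁺ ∩ {A, B, C, D, E, F, G} = {B, C}, not the whole set, so C → B violates BCNF; decompose into {B, C} and {A, C, D, E, F, G}.
{B, C} has no BCNF violation.
{A, C, D, E, F, G} has no BCNF violation.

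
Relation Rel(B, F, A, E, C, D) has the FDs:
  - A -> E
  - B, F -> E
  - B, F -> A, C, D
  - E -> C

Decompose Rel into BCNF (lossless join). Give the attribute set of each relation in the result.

Candidate key of the original relation: {B, F}.
Within {A, B, C, D, E, F}: {A}⁺ ∩ {A, B, C, D, E, F} = {A, C, E}, not the whole set, so A -> C, E violates BCNF; decompose into {A, C, E} and {A, B, D, F}.
Within {A, C, E}: {E}⁺ ∩ {A, C, E} = {C, E}, not the whole set, so E -> C violates BCNF; decompose into {C, E} and {A, E}.
{C, E} has no BCNF violation.
{A, E} has no BCNF violation.
{A, B, D, F} has no BCNF violation.

{A, B, D, F}; {A, E}; {C, E}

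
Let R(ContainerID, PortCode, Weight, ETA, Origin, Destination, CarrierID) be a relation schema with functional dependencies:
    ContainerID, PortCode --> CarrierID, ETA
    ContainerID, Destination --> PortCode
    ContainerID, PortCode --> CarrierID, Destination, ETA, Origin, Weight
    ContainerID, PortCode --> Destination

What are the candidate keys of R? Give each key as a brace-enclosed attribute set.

{ContainerID, Destination}, {ContainerID, PortCode}

No FD produces {ContainerID}, so it must be in every candidate key.
Closure of {ContainerID, Destination} is {CarrierID, ContainerID, Destination, ETA, Origin, PortCode, Weight}, the whole schema; {ContainerID, Destination} is a candidate key.
Closure of {ContainerID, PortCode} is {CarrierID, ContainerID, Destination, ETA, Origin, PortCode, Weight}, the whole schema; {ContainerID, PortCode} is a candidate key.
Any other superkey properly contains one of these, so there are no further candidate keys.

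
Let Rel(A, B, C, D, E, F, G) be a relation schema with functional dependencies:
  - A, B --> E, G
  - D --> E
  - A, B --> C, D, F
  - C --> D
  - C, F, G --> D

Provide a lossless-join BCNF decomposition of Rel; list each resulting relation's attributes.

Candidate key of the original relation: {A, B}.
In {A, B, C, D, E, F, G}, {D} is not a superkey ({D}⁺ restricted to this set is {D, E}), so split on D --> E into {D, E} and {A, B, C, D, F, G}.
{D, E} has no BCNF violation.
In {A, B, C, D, F, G}, {C} is not a superkey ({C}⁺ restricted to this set is {C, D}), so split on C --> D into {C, D} and {A, B, C, F, G}.
{C, D} has no BCNF violation.
{A, B, C, F, G} has no BCNF violation.

{A, B, C, F, G}; {C, D}; {D, E}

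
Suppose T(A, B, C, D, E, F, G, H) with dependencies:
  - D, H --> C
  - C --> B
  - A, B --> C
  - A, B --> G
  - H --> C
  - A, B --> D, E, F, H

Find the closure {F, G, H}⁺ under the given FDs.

Start with {F, G, H}.
H --> C applies; add {C} → now {C, F, G, H}.
C --> B applies; add {B} → now {B, C, F, G, H}.
No further FD applies.

{B, C, F, G, H}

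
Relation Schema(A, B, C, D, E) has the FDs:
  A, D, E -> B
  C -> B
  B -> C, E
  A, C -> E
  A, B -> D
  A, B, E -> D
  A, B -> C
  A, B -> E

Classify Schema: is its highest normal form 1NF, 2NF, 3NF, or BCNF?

Candidate keys: {A, B}, {A, C}, {A, D, E}. Prime attributes: {A, B, C, D, E}.
C -> B: {C}⁺ = {B, C, E}, which is not all of the attributes, so the left side is not a superkey — BCNF is violated.
Since {B} ⊆ prime attributes and every other non-superkey FD also has a prime right side, the schema is in 3NF.

3NF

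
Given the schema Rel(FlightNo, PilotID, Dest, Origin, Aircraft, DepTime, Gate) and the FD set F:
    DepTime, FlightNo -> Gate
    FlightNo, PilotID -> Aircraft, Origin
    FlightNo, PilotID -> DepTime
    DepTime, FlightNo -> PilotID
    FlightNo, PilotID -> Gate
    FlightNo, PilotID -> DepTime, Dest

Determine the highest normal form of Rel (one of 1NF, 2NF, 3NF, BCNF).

BCNF

Candidate keys: {DepTime, FlightNo}, {FlightNo, PilotID}. Prime attributes: {DepTime, FlightNo, PilotID}.
The left-hand side of every FD is a superkey, so BCNF is satisfied.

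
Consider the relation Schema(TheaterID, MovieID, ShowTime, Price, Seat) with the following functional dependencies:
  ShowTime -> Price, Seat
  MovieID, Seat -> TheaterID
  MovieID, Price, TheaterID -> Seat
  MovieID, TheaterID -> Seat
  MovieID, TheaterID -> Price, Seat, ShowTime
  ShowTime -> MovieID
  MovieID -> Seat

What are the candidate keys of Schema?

{MovieID}, {ShowTime}

{MovieID}⁺ = {MovieID, Price, Seat, ShowTime, TheaterID}, which is every attribute, so {MovieID} is a candidate key.
{ShowTime}⁺ = {MovieID, Price, Seat, ShowTime, TheaterID}, which is every attribute, so {ShowTime} is a candidate key.
These are minimal and exhaustive — every other superkey contains one of them.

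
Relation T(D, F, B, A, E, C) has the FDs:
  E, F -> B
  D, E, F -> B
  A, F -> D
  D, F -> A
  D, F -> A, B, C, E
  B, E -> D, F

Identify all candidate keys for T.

{A, F}, {B, E}, {D, F}, {E, F}

{A, F}⁺ = {A, B, C, D, E, F}, which is every attribute, so {A, F} is a candidate key.
{B, E}⁺ = {A, B, C, D, E, F}, which is every attribute, so {B, E} is a candidate key.
{D, F}⁺ = {A, B, C, D, E, F}, which is every attribute, so {D, F} is a candidate key.
{E, F}⁺ = {A, B, C, D, E, F}, which is every attribute, so {E, F} is a candidate key.
No proper subset of any of these is a key, and no other minimal superkey exists.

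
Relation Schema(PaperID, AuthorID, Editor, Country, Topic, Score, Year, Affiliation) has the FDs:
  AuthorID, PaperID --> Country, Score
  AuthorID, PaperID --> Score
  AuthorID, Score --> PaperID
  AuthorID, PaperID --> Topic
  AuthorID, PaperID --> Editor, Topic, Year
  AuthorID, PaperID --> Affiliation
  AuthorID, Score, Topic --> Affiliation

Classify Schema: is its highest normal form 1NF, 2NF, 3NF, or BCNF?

BCNF

Candidate keys: {AuthorID, PaperID}, {AuthorID, Score}. Prime attributes: {AuthorID, PaperID, Score}.
Every FD has a superkey on the left, so the relation is in BCNF.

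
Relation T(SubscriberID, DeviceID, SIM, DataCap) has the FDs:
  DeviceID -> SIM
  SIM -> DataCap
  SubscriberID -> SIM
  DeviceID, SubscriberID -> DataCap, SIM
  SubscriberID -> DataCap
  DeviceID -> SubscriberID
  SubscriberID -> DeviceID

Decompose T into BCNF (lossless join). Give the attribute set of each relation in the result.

{DataCap, SIM}; {DeviceID, SIM, SubscriberID}

Candidate keys of the original relation: {DeviceID}, {SubscriberID}.
In {DataCap, DeviceID, SIM, SubscriberID}, {SIM} is not a superkey ({SIM}⁺ restricted to this set is {DataCap, SIM}), so split on SIM -> DataCap into {DataCap, SIM} and {DeviceID, SIM, SubscriberID}.
{DataCap, SIM} is in BCNF.
{DeviceID, SIM, SubscriberID} is in BCNF.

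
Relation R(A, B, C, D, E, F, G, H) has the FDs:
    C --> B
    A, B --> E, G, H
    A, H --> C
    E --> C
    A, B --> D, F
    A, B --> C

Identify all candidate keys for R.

No FD produces {A}, so it must be in every candidate key.
{A, B}⁺ = {A, B, C, D, E, F, G, H}, which is every attribute, so {A, B} is a candidate key.
{A, C}⁺ = {A, B, C, D, E, F, G, H}, which is every attribute, so {A, C} is a candidate key.
{A, E}⁺ = {A, B, C, D, E, F, G, H}, which is every attribute, so {A, E} is a candidate key.
{A, H}⁺ = {A, B, C, D, E, F, G, H}, which is every attribute, so {A, H} is a candidate key.
Any other superkey properly contains one of these, so there are no further candidate keys.

{A, B}, {A, C}, {A, E}, {A, H}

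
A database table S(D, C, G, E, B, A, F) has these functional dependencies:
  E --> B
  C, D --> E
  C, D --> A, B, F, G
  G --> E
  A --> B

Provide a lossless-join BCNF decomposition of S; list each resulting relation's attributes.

Candidate key of the original relation: {C, D}.
Within {A, B, C, D, E, F, G}: {E}⁺ ∩ {A, B, C, D, E, F, G} = {B, E}, not the whole set, so E --> B violates BCNF; decompose into {B, E} and {A, C, D, E, F, G}.
{B, E} has no BCNF violation.
Within {A, C, D, E, F, G}: {G}⁺ ∩ {A, C, D, E, F, G} = {E, G}, not the whole set, so G --> E violates BCNF; decompose into {E, G} and {A, C, D, F, G}.
{E, G} has no BCNF violation.
{A, C, D, F, G} has no BCNF violation.

{A, C, D, F, G}; {B, E}; {E, G}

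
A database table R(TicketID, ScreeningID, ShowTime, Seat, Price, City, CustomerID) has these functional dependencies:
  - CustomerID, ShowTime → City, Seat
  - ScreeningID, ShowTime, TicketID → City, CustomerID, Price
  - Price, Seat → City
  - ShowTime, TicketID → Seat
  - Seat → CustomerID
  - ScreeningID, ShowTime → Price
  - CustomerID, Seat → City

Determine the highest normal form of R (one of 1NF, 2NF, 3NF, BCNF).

Candidate key: {ScreeningID, ShowTime, TicketID}. Prime attributes: {ScreeningID, ShowTime, TicketID}.
For CustomerID, ShowTime → City, Seat we have {CustomerID, ShowTime}⁺ = {City, CustomerID, Seat, ShowTime}; {CustomerID, ShowTime} is not a superkey, so BCNF fails.
Because {City, Seat} are non-prime and the left side of CustomerID, ShowTime → City, Seat is not a superkey, the relation is not in 3NF.
The proper key subset {ScreeningID, ShowTime} of {ScreeningID, ShowTime, TicketID} determines non-prime {Price}, so the relation is not even in 2NF.

1NF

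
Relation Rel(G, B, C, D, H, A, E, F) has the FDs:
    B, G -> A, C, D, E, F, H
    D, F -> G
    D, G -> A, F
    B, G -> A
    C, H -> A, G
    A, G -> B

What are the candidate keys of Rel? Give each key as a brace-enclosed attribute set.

{A, G}⁺ = {A, B, C, D, E, F, G, H} — all of the relation — so {A, G} is a candidate key.
{B, G}⁺ = {A, B, C, D, E, F, G, H} — all of the relation — so {B, G} is a candidate key.
{C, H}⁺ = {A, B, C, D, E, F, G, H} — all of the relation — so {C, H} is a candidate key.
{D, F}⁺ = {A, B, C, D, E, F, G, H} — all of the relation — so {D, F} is a candidate key.
{D, G}⁺ = {A, B, C, D, E, F, G, H} — all of the relation — so {D, G} is a candidate key.
No proper subset of any of these is a key, and no other minimal superkey exists.

{A, G}, {B, G}, {C, H}, {D, F}, {D, G}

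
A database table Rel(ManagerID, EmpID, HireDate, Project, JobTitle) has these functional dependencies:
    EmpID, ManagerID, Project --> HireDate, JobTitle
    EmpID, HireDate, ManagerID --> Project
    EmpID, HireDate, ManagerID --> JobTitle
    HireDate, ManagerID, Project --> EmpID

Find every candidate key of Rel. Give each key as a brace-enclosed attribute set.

{EmpID, HireDate, ManagerID}, {EmpID, ManagerID, Project}, {HireDate, ManagerID, Project}

No FD produces {ManagerID}, so it must be in every candidate key.
Closure of {EmpID, HireDate, ManagerID} is {EmpID, HireDate, JobTitle, ManagerID, Project}, the whole schema; {EmpID, HireDate, ManagerID} is a candidate key.
Closure of {EmpID, ManagerID, Project} is {EmpID, HireDate, JobTitle, ManagerID, Project}, the whole schema; {EmpID, ManagerID, Project} is a candidate key.
Closure of {HireDate, ManagerID, Project} is {EmpID, HireDate, JobTitle, ManagerID, Project}, the whole schema; {HireDate, ManagerID, Project} is a candidate key.
No proper subset of any of these is a key, and no other minimal superkey exists.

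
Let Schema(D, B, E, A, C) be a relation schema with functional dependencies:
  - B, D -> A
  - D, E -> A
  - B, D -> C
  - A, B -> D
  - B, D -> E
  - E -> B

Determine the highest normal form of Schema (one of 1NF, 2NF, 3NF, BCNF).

Candidate keys: {A, B}, {A, E}, {B, D}, {D, E}. Prime attributes: {A, B, D, E}.
E -> B: {E}⁺ = {B, E}, which is not all of the attributes, so the left side is not a superkey — BCNF is violated.
Since {B} ⊆ prime attributes and every other non-superkey FD also has a prime right side, the schema is in 3NF.

3NF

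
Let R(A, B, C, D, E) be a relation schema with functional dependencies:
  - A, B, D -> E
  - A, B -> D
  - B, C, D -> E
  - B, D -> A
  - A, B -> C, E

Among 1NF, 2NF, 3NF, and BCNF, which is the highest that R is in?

Candidate keys: {A, B}, {B, D}. Prime attributes: {A, B, D}.
Every FD has a superkey on the left, so the relation is in BCNF.

BCNF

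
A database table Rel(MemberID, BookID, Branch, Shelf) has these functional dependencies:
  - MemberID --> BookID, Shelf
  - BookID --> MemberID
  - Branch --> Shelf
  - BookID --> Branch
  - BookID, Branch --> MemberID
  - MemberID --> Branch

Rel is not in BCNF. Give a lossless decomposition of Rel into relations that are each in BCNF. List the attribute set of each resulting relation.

{BookID, Branch, MemberID}; {Branch, Shelf}

Candidate keys of the original relation: {BookID}, {MemberID}.
{BookID, Branch, MemberID, Shelf}: {Branch} determines {Branch, Shelf} here but is not a superkey — split on Branch --> Shelf, giving {Branch, Shelf} and {BookID, Branch, MemberID}.
{Branch, Shelf} has no BCNF violation.
{BookID, Branch, MemberID} has no BCNF violation.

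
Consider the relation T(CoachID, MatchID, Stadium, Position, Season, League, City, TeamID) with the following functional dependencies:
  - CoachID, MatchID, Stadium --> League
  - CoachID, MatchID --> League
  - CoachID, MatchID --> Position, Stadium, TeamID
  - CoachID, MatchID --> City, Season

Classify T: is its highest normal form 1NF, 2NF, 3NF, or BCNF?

BCNF

Candidate key: {CoachID, MatchID}. Prime attributes: {CoachID, MatchID}.
Every FD has a superkey on the left, so the relation is in BCNF.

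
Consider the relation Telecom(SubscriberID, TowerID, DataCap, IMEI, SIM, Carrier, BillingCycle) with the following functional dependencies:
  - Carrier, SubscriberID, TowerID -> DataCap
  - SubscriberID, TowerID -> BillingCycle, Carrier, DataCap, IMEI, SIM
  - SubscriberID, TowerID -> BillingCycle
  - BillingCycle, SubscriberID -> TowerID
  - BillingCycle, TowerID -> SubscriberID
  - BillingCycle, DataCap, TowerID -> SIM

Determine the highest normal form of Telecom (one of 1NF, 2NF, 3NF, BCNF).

BCNF

Candidate keys: {BillingCycle, SubscriberID}, {BillingCycle, TowerID}, {SubscriberID, TowerID}. Prime attributes: {BillingCycle, SubscriberID, TowerID}.
The left-hand side of every FD is a superkey, so BCNF is satisfied.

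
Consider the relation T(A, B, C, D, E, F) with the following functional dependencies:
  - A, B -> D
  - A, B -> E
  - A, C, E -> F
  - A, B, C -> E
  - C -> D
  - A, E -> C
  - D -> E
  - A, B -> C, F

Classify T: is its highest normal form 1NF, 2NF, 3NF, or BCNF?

2NF

Candidate key: {A, B}. Prime attributes: {A, B}.
For A, C, E -> F we have {A, C, E}⁺ = {A, C, D, E, F}; {A, C, E} is not a superkey, so BCNF fails.
Because {F} is non-prime and the left side of A, C, E -> F is not a superkey, the relation is not in 3NF.
Checking every proper subset of each key, none determines a non-prime attribute — 2NF is satisfied.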